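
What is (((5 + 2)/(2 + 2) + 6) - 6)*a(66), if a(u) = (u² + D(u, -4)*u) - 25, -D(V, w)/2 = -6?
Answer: 35861/4 ≈ 8965.3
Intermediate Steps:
D(V, w) = 12 (D(V, w) = -2*(-6) = 12)
a(u) = -25 + u² + 12*u (a(u) = (u² + 12*u) - 25 = -25 + u² + 12*u)
(((5 + 2)/(2 + 2) + 6) - 6)*a(66) = (((5 + 2)/(2 + 2) + 6) - 6)*(-25 + 66² + 12*66) = ((7/4 + 6) - 6)*(-25 + 4356 + 792) = ((7*(¼) + 6) - 6)*5123 = ((7/4 + 6) - 6)*5123 = (31/4 - 6)*5123 = (7/4)*5123 = 35861/4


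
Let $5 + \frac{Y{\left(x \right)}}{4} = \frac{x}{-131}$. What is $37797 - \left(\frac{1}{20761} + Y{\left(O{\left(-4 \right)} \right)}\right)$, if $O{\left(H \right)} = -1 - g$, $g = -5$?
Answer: $\frac{102850886592}{2719691} \approx 37817.0$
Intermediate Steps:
$O{\left(H \right)} = 4$ ($O{\left(H \right)} = -1 - -5 = -1 + 5 = 4$)
$Y{\left(x \right)} = -20 - \frac{4 x}{131}$ ($Y{\left(x \right)} = -20 + 4 \frac{x}{-131} = -20 + 4 x \left(- \frac{1}{131}\right) = -20 + 4 \left(- \frac{x}{131}\right) = -20 - \frac{4 x}{131}$)
$37797 - \left(\frac{1}{20761} + Y{\left(O{\left(-4 \right)} \right)}\right) = 37797 - \left(-20 - \frac{16}{131} + \frac{1}{20761}\right) = 37797 - - \frac{54725865}{2719691} = 37797 + \left(\frac{2636}{131} - \frac{1}{20761}\right) = 37797 + \frac{54725865}{2719691} = \frac{102850886592}{2719691}$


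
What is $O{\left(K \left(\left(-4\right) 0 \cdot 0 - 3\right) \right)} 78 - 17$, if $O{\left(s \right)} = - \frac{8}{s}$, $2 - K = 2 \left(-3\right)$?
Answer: $9$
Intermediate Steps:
$K = 8$ ($K = 2 - 2 \left(-3\right) = 2 - -6 = 2 + 6 = 8$)
$O{\left(K \left(\left(-4\right) 0 \cdot 0 - 3\right) \right)} 78 - 17 = - \frac{8}{8 \left(\left(-4\right) 0 \cdot 0 - 3\right)} 78 - 17 = - \frac{8}{8 \left(0 \cdot 0 - 3\right)} 78 - 17 = - \frac{8}{8 \left(0 - 3\right)} 78 - 17 = - \frac{8}{8 \left(-3\right)} 78 - 17 = - \frac{8}{-24} \cdot 78 - 17 = \left(-8\right) \left(- \frac{1}{24}\right) 78 - 17 = \frac{1}{3} \cdot 78 - 17 = 26 - 17 = 9$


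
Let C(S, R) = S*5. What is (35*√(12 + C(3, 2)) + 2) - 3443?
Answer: -3441 + 105*√3 ≈ -3259.1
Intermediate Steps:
C(S, R) = 5*S
(35*√(12 + C(3, 2)) + 2) - 3443 = (35*√(12 + 5*3) + 2) - 3443 = (35*√(12 + 15) + 2) - 3443 = (35*√27 + 2) - 3443 = (35*(3*√3) + 2) - 3443 = (105*√3 + 2) - 3443 = (2 + 105*√3) - 3443 = -3441 + 105*√3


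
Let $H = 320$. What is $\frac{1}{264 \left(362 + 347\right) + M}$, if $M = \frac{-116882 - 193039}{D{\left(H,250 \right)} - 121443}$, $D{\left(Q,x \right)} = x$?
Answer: $\frac{121193}{22684730889} \approx 5.3425 \cdot 10^{-6}$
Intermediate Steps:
$M = \frac{309921}{121193}$ ($M = \frac{-116882 - 193039}{250 - 121443} = - \frac{309921}{-121193} = \left(-309921\right) \left(- \frac{1}{121193}\right) = \frac{309921}{121193} \approx 2.5573$)
$\frac{1}{264 \left(362 + 347\right) + M} = \frac{1}{264 \left(362 + 347\right) + \frac{309921}{121193}} = \frac{1}{264 \cdot 709 + \frac{309921}{121193}} = \frac{1}{187176 + \frac{309921}{121193}} = \frac{1}{\frac{22684730889}{121193}} = \frac{121193}{22684730889}$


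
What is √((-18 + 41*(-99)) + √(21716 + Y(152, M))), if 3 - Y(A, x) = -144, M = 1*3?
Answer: √(-4077 + √21863) ≈ 62.683*I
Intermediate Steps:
M = 3
Y(A, x) = 147 (Y(A, x) = 3 - 1*(-144) = 3 + 144 = 147)
√((-18 + 41*(-99)) + √(21716 + Y(152, M))) = √((-18 + 41*(-99)) + √(21716 + 147)) = √((-18 - 4059) + √21863) = √(-4077 + √21863)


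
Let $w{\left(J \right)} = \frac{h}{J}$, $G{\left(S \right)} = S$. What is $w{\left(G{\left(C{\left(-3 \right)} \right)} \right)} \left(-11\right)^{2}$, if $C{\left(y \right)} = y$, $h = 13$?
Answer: $- \frac{1573}{3} \approx -524.33$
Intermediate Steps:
$w{\left(J \right)} = \frac{13}{J}$
$w{\left(G{\left(C{\left(-3 \right)} \right)} \right)} \left(-11\right)^{2} = \frac{13}{-3} \left(-11\right)^{2} = 13 \left(- \frac{1}{3}\right) 121 = \left(- \frac{13}{3}\right) 121 = - \frac{1573}{3}$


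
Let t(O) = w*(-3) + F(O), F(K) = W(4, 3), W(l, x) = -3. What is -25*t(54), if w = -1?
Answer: 0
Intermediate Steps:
F(K) = -3
t(O) = 0 (t(O) = -1*(-3) - 3 = 3 - 3 = 0)
-25*t(54) = -25*0 = 0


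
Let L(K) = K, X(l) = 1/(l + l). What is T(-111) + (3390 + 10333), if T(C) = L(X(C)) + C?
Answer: 3021863/222 ≈ 13612.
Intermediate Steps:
X(l) = 1/(2*l)
T(C) = C + 1/(2*C) (T(C) = 1/(2*C) + C = C + 1/(2*C))
T(-111) + (3390 + 10333) = (-111 + (1/2)/(-111)) + (3390 + 10333) = (-111 + (1/2)*(-1/111)) + 13723 = (-111 - 1/222) + 13723 = -24643/222 + 13723 = 3021863/222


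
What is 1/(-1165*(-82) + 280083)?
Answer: 1/375613 ≈ 2.6623e-6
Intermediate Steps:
1/(-1165*(-82) + 280083) = 1/(95530 + 280083) = 1/375613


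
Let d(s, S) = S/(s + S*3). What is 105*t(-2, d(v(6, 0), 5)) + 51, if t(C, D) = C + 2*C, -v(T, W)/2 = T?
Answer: -579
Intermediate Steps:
v(T, W) = -2*T
d(s, S) = S/(s + 3*S)
t(C, D) = 3*C
105*t(-2, d(v(6, 0), 5)) + 51 = 105*(3*(-2)) + 51 = 105*(-6) + 51 = -630 + 51 = -579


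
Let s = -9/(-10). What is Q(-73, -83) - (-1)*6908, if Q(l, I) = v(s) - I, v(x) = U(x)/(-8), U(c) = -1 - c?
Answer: 559299/80 ≈ 6991.2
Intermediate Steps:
s = 9/10 (s = -9*(-⅒) = 9/10 ≈ 0.90000)
v(x) = ⅛ + x/8 (v(x) = (-1 - x)/(-8) = (-1 - x)*(-⅛) = ⅛ + x/8)
Q(l, I) = 19/80 - I (Q(l, I) = (⅛ + (⅛)*(9/10)) - I = (⅛ + 9/80) - I = 19/80 - I)
Q(-73, -83) - (-1)*6908 = (19/80 - 1*(-83)) - (-1)*6908 = (19/80 + 83) - 1*(-6908) = 6659/80 + 6908 = 559299/80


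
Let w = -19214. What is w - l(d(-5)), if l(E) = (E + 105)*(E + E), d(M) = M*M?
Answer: -25714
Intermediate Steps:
d(M) = M²
l(E) = 2*E*(105 + E) (l(E) = (105 + E)*(2*E) = 2*E*(105 + E))
w - l(d(-5)) = -19214 - 2*(-5)²*(105 + (-5)²) = -19214 - 2*25*(105 + 25) = -19214 - 2*25*130 = -19214 - 1*6500 = -19214 - 6500 = -25714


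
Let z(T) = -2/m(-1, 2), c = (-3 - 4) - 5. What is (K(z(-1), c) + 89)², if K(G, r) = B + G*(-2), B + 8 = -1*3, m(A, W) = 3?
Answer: 56644/9 ≈ 6293.8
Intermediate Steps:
c = -12 (c = -7 - 5 = -12)
B = -11 (B = -8 - 1*3 = -8 - 3 = -11)
z(T) = -⅔ (z(T) = -2/3 = -2*⅓ = -⅔)
K(G, r) = -11 - 2*G (K(G, r) = -11 + G*(-2) = -11 - 2*G)
(K(z(-1), c) + 89)² = ((-11 - 2*(-⅔)) + 89)² = ((-11 + 4/3) + 89)² = (-29/3 + 89)² = (238/3)² = 56644/9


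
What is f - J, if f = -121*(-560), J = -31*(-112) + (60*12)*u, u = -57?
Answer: 105328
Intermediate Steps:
J = -37568 (J = -31*(-112) + (60*12)*(-57) = 3472 + 720*(-57) = 3472 - 41040 = -37568)
f = 67760
f - J = 67760 - 1*(-37568) = 67760 + 37568 = 105328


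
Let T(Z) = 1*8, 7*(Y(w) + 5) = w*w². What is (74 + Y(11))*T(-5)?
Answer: 14512/7 ≈ 2073.1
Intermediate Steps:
Y(w) = -5 + w³/7 (Y(w) = -5 + (w*w²)/7 = -5 + w³/7)
T(Z) = 8
(74 + Y(11))*T(-5) = (74 + (-5 + (⅐)*11³))*8 = (74 + (-5 + (⅐)*1331))*8 = (74 + (-5 + 1331/7))*8 = (74 + 1296/7)*8 = (1814/7)*8 = 14512/7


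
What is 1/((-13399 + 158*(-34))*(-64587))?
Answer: 1/1212362577 ≈ 8.2484e-10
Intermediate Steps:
1/((-13399 + 158*(-34))*(-64587)) = -1/64587/(-13399 - 5372) = -1/64587/(-18771) = -1/18771*(-1/64587) = 1/1212362577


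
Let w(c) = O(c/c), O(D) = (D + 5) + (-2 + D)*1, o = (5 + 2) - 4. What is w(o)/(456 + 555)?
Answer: 5/1011 ≈ 0.0049456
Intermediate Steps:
o = 3 (o = 7 - 4 = 3)
O(D) = 3 + 2*D (O(D) = (5 + D) + (-2 + D) = 3 + 2*D)
w(c) = 5 (w(c) = 3 + 2*(c/c) = 3 + 2*1 = 3 + 2 = 5)
w(o)/(456 + 555) = 5/(456 + 555) = 5/1011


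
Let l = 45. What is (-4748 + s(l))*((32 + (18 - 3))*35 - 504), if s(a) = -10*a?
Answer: -5930918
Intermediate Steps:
(-4748 + s(l))*((32 + (18 - 3))*35 - 504) = (-4748 - 10*45)*((32 + (18 - 3))*35 - 504) = (-4748 - 450)*((32 + 15)*35 - 504) = -5198*(47*35 - 504) = -5198*(1645 - 504) = -5198*1141 = -5930918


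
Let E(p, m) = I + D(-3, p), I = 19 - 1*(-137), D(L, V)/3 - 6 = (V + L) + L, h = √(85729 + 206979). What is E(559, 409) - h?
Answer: 1833 - 26*√433 ≈ 1292.0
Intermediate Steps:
h = 26*√433 (h = √292708 = 26*√433 ≈ 541.03)
D(L, V) = 18 + 3*V + 6*L (D(L, V) = 18 + 3*((V + L) + L) = 18 + 3*((L + V) + L) = 18 + 3*(V + 2*L) = 18 + (3*V + 6*L) = 18 + 3*V + 6*L)
I = 156 (I = 19 + 137 = 156)
E(p, m) = 156 + 3*p (E(p, m) = 156 + (18 + 3*p + 6*(-3)) = 156 + (18 + 3*p - 18) = 156 + 3*p)
E(559, 409) - h = (156 + 3*559) - 26*√433 = (156 + 1677) - 26*√433 = 1833 - 26*√433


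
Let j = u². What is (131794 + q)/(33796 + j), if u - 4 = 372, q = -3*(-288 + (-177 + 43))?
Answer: 33265/43793 ≈ 0.75960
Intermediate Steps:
q = 1266 (q = -3*(-288 - 134) = -3*(-422) = 1266)
u = 376 (u = 4 + 372 = 376)
j = 141376 (j = 376² = 141376)
(131794 + q)/(33796 + j) = (131794 + 1266)/(33796 + 141376) = 133060/175172 = 133060*(1/175172) = 33265/43793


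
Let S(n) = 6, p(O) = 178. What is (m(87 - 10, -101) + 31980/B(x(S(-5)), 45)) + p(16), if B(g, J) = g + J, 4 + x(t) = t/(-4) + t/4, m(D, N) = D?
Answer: 1035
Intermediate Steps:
x(t) = -4 (x(t) = -4 + (t/(-4) + t/4) = -4 + (t*(-¼) + t*(¼)) = -4 + (-t/4 + t/4) = -4 + 0 = -4)
B(g, J) = J + g
(m(87 - 10, -101) + 31980/B(x(S(-5)), 45)) + p(16) = ((87 - 10) + 31980/(45 - 4)) + 178 = (77 + 31980/41) + 178 = (77 + 31980*(1/41)) + 178 = (77 + 780) + 178 = 857 + 178 = 1035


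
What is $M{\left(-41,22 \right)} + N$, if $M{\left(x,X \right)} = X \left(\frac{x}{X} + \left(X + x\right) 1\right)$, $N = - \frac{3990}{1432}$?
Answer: $- \frac{330639}{716} \approx -461.79$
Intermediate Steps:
$N = - \frac{1995}{716}$ ($N = \left(-3990\right) \frac{1}{1432} = - \frac{1995}{716} \approx -2.7863$)
$M{\left(x,X \right)} = X \left(X + x + \frac{x}{X}\right)$ ($M{\left(x,X \right)} = X \left(\frac{x}{X} + \left(X + x\right)\right) = X \left(X + x + \frac{x}{X}\right)$)
$M{\left(-41,22 \right)} + N = \left(-41 + 22^{2} + 22 \left(-41\right)\right) - \frac{1995}{716} = \left(-41 + 484 - 902\right) - \frac{1995}{716} = -459 - \frac{1995}{716} = - \frac{330639}{716}$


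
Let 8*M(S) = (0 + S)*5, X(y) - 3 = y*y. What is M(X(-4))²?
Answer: 9025/64 ≈ 141.02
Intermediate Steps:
X(y) = 3 + y² (X(y) = 3 + y*y = 3 + y²)
M(S) = 5*S/8 (M(S) = ((0 + S)*5)/8 = (S*5)/8 = (5*S)/8 = 5*S/8)
M(X(-4))² = (5*(3 + (-4)²)/8)² = (5*(3 + 16)/8)² = ((5/8)*19)² = (95/8)² = 9025/64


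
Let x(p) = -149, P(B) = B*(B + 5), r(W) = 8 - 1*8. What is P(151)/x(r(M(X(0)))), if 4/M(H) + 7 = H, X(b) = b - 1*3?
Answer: -23556/149 ≈ -158.09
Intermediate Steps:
X(b) = -3 + b (X(b) = b - 3 = -3 + b)
M(H) = 4/(-7 + H)
r(W) = 0 (r(W) = 8 - 8 = 0)
P(B) = B*(5 + B)
P(151)/x(r(M(X(0)))) = (151*(5 + 151))/(-149) = (151*156)*(-1/149) = 23556*(-1/149) = -23556/149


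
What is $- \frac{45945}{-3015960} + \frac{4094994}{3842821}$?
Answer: $\frac{835126434339}{772652961544} \approx 1.0809$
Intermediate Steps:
$- \frac{45945}{-3015960} + \frac{4094994}{3842821} = \left(-45945\right) \left(- \frac{1}{3015960}\right) + 4094994 \cdot \frac{1}{3842821} = \frac{3063}{201064} + \frac{4094994}{3842821} = \frac{835126434339}{772652961544}$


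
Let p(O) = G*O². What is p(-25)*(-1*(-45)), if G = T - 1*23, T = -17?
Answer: -1125000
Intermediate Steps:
G = -40 (G = -17 - 1*23 = -17 - 23 = -40)
p(O) = -40*O²
p(-25)*(-1*(-45)) = (-40*(-25)²)*(-1*(-45)) = -40*625*45 = -25000*45 = -1125000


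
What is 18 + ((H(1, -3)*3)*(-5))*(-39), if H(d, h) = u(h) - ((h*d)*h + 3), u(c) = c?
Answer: -8757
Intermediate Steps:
H(d, h) = -3 + h - d*h² (H(d, h) = h - ((h*d)*h + 3) = h - ((d*h)*h + 3) = h - (d*h² + 3) = h - (3 + d*h²) = h + (-3 - d*h²) = -3 + h - d*h²)
18 + ((H(1, -3)*3)*(-5))*(-39) = 18 + (((-3 - 3 - 1*1*(-3)²)*3)*(-5))*(-39) = 18 + (((-3 - 3 - 1*1*9)*3)*(-5))*(-39) = 18 + (((-3 - 3 - 9)*3)*(-5))*(-39) = 18 + (-15*3*(-5))*(-39) = 18 - 45*(-5)*(-39) = 18 + 225*(-39) = 18 - 8775 = -8757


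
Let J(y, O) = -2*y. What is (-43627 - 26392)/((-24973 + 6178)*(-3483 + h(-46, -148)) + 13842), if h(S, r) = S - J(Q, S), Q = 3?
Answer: -70019/66228627 ≈ -0.0010572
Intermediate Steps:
h(S, r) = 6 + S (h(S, r) = S - (-2)*3 = S - 1*(-6) = S + 6 = 6 + S)
(-43627 - 26392)/((-24973 + 6178)*(-3483 + h(-46, -148)) + 13842) = (-43627 - 26392)/((-24973 + 6178)*(-3483 + (6 - 46)) + 13842) = -70019/(-18795*(-3483 - 40) + 13842) = -70019/(-18795*(-3523) + 13842) = -70019/(66214785 + 13842) = -70019/66228627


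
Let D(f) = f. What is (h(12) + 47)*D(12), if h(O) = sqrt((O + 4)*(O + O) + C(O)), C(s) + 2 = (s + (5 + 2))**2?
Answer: 564 + 12*sqrt(743) ≈ 891.10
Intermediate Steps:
C(s) = -2 + (7 + s)**2 (C(s) = -2 + (s + (5 + 2))**2 = -2 + (s + 7)**2 = -2 + (7 + s)**2)
h(O) = sqrt(-2 + (7 + O)**2 + 2*O*(4 + O)) (h(O) = sqrt((O + 4)*(O + O) + (-2 + (7 + O)**2)) = sqrt((4 + O)*(2*O) + (-2 + (7 + O)**2)) = sqrt(2*O*(4 + O) + (-2 + (7 + O)**2)) = sqrt(-2 + (7 + O)**2 + 2*O*(4 + O)))
(h(12) + 47)*D(12) = (sqrt(47 + 3*12**2 + 22*12) + 47)*12 = (sqrt(47 + 3*144 + 264) + 47)*12 = (sqrt(47 + 432 + 264) + 47)*12 = (sqrt(743) + 47)*12 = (47 + sqrt(743))*12 = 564 + 12*sqrt(743)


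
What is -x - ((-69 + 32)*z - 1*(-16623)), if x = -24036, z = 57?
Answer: 9522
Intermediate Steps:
-x - ((-69 + 32)*z - 1*(-16623)) = -1*(-24036) - ((-69 + 32)*57 - 1*(-16623)) = 24036 - (-37*57 + 16623) = 24036 - (-2109 + 16623) = 24036 - 1*14514 = 24036 - 14514 = 9522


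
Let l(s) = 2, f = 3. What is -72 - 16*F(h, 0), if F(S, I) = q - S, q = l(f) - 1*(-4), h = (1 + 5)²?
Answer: 408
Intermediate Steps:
h = 36 (h = 6² = 36)
q = 6 (q = 2 - 1*(-4) = 2 + 4 = 6)
F(S, I) = 6 - S
-72 - 16*F(h, 0) = -72 - 16*(6 - 1*36) = -72 - 16*(6 - 36) = -72 - 16*(-30) = -72 + 480 = 408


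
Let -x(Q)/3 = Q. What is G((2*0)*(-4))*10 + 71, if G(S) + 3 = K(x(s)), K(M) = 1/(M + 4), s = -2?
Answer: 42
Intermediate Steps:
x(Q) = -3*Q
K(M) = 1/(4 + M)
G(S) = -29/10 (G(S) = -3 + 1/(4 - 3*(-2)) = -3 + 1/(4 + 6) = -3 + 1/10 = -29/10)
G((2*0)*(-4))*10 + 71 = -29/10*10 + 71 = -29 + 71 = 42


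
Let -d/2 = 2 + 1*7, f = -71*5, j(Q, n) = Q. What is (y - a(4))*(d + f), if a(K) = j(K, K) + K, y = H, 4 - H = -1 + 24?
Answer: 10071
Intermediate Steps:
f = -355
H = -19 (H = 4 - (-1 + 24) = 4 - 1*23 = 4 - 23 = -19)
y = -19
a(K) = 2*K (a(K) = K + K = 2*K)
d = -18 (d = -2*(2 + 1*7) = -2*(2 + 7) = -2*9 = -18)
(y - a(4))*(d + f) = (-19 - 2*4)*(-18 - 355) = (-19 - 1*8)*(-373) = (-19 - 8)*(-373) = -27*(-373) = 10071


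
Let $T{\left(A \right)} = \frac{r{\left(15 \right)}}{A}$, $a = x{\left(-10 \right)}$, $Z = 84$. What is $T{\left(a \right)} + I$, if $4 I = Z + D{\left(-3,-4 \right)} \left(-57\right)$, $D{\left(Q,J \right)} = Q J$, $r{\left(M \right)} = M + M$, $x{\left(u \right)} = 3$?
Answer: $-140$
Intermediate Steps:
$a = 3$
$r{\left(M \right)} = 2 M$
$T{\left(A \right)} = \frac{30}{A}$ ($T{\left(A \right)} = \frac{2 \cdot 15}{A} = \frac{30}{A}$)
$D{\left(Q,J \right)} = J Q$
$I = -150$ ($I = \frac{84 + \left(-4\right) \left(-3\right) \left(-57\right)}{4} = \frac{84 + 12 \left(-57\right)}{4} = \frac{84 - 684}{4} = \frac{1}{4} \left(-600\right) = -150$)
$T{\left(a \right)} + I = \frac{30}{3} - 150 = 30 \cdot \frac{1}{3} - 150 = 10 - 150 = -140$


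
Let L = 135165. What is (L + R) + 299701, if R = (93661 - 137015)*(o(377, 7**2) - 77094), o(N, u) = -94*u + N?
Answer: 3526112208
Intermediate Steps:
o(N, u) = N - 94*u
R = 3525677342 (R = (93661 - 137015)*((377 - 94*7**2) - 77094) = -43354*((377 - 94*49) - 77094) = -43354*((377 - 4606) - 77094) = -43354*(-4229 - 77094) = -43354*(-81323) = 3525677342)
(L + R) + 299701 = (135165 + 3525677342) + 299701 = 3525812507 + 299701 = 3526112208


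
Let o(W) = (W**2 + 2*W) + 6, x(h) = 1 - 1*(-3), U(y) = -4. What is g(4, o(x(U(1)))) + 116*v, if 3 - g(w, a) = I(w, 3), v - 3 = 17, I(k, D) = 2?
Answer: 2321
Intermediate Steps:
x(h) = 4 (x(h) = 1 + 3 = 4)
v = 20 (v = 3 + 17 = 20)
o(W) = 6 + W**2 + 2*W
g(w, a) = 1 (g(w, a) = 3 - 1*2 = 3 - 2 = 1)
g(4, o(x(U(1)))) + 116*v = 1 + 116*20 = 1 + 2320 = 2321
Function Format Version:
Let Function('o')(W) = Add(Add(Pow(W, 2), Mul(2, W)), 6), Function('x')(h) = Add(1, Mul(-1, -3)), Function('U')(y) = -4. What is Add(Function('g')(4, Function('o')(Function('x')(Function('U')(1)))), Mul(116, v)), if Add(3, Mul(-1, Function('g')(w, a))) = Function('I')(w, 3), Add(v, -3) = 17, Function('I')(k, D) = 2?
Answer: 2321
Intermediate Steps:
Function('x')(h) = 4 (Function('x')(h) = Add(1, 3) = 4)
v = 20 (v = Add(3, 17) = 20)
Function('o')(W) = Add(6, Pow(W, 2), Mul(2, W))
Function('g')(w, a) = 1 (Function('g')(w, a) = Add(3, Mul(-1, 2)) = Add(3, -2) = 1)
Add(Function('g')(4, Function('o')(Function('x')(Function('U')(1)))), Mul(116, v)) = Add(1, Mul(116, 20)) = Add(1, 2320) = 2321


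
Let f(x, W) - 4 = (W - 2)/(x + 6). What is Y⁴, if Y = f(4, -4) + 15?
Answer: 71639296/625 ≈ 1.1462e+5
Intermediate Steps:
f(x, W) = 4 + (-2 + W)/(6 + x) (f(x, W) = 4 + (W - 2)/(x + 6) = 4 + (-2 + W)/(6 + x))
Y = 92/5 (Y = (22 - 4 + 4*4)/(6 + 4) + 15 = (22 - 4 + 16)/10 + 15 = (⅒)*34 + 15 = 17/5 + 15 = 92/5 ≈ 18.400)
Y⁴ = (92/5)⁴ = 71639296/625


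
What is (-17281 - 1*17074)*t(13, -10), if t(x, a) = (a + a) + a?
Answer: 1030650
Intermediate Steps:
t(x, a) = 3*a (t(x, a) = 2*a + a = 3*a)
(-17281 - 1*17074)*t(13, -10) = (-17281 - 1*17074)*(3*(-10)) = (-17281 - 17074)*(-30) = -34355*(-30) = 1030650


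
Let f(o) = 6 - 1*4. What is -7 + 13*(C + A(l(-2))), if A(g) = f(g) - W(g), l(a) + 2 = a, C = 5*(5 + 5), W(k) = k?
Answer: 721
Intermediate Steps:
f(o) = 2 (f(o) = 6 - 4 = 2)
C = 50 (C = 5*10 = 50)
l(a) = -2 + a
A(g) = 2 - g
-7 + 13*(C + A(l(-2))) = -7 + 13*(50 + (2 - (-2 - 2))) = -7 + 13*(50 + (2 - 1*(-4))) = -7 + 13*(50 + (2 + 4)) = -7 + 13*(50 + 6) = -7 + 13*56 = -7 + 728 = 721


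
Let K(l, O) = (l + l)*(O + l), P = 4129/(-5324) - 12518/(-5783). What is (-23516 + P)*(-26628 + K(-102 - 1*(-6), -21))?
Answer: 753667461890127/7697173 ≈ 9.7915e+7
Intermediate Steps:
P = 42767825/30788692 (P = 4129*(-1/5324) - 12518*(-1/5783) = -4129/5324 + 12518/5783 = 42767825/30788692 ≈ 1.3891)
K(l, O) = 2*l*(O + l) (K(l, O) = (2*l)*(O + l) = 2*l*(O + l))
(-23516 + P)*(-26628 + K(-102 - 1*(-6), -21)) = (-23516 + 42767825/30788692)*(-26628 + 2*(-102 - 1*(-6))*(-21 + (-102 - 1*(-6)))) = -723984113247*(-26628 + 2*(-102 + 6)*(-21 + (-102 + 6)))/30788692 = -723984113247*(-26628 + 2*(-96)*(-21 - 96))/30788692 = -723984113247*(-26628 + 2*(-96)*(-117))/30788692 = -723984113247*(-26628 + 22464)/30788692 = -723984113247/30788692*(-4164) = 753667461890127/7697173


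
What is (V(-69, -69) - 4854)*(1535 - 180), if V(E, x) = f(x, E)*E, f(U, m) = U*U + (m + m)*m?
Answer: -1341966255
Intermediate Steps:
f(U, m) = U² + 2*m² (f(U, m) = U² + (2*m)*m = U² + 2*m²)
V(E, x) = E*(x² + 2*E²) (V(E, x) = (x² + 2*E²)*E = E*(x² + 2*E²))
(V(-69, -69) - 4854)*(1535 - 180) = (-69*((-69)² + 2*(-69)²) - 4854)*(1535 - 180) = (-69*(4761 + 2*4761) - 4854)*1355 = (-69*(4761 + 9522) - 4854)*1355 = (-69*14283 - 4854)*1355 = (-985527 - 4854)*1355 = -990381*1355 = -1341966255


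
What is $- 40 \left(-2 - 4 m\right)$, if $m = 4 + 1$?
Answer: $880$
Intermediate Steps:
$m = 5$
$- 40 \left(-2 - 4 m\right) = - 40 \left(-2 - 20\right) = \left(-40\right) \left(-22\right) = 880$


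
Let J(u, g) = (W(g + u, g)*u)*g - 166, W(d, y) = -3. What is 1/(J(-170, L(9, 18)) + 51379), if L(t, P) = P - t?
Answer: 1/55803 ≈ 1.7920e-5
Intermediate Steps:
J(u, g) = -166 - 3*g*u (J(u, g) = (-3*u)*g - 166 = -3*g*u - 166 = -166 - 3*g*u)
1/(J(-170, L(9, 18)) + 51379) = 1/((-166 - 3*(18 - 1*9)*(-170)) + 51379) = 1/((-166 - 3*(18 - 9)*(-170)) + 51379) = 1/((-166 - 3*9*(-170)) + 51379) = 1/((-166 + 4590) + 51379) = 1/(4424 + 51379) = 1/55803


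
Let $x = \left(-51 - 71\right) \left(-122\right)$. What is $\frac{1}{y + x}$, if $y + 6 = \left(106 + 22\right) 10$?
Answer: $\frac{1}{16158} \approx 6.1889 \cdot 10^{-5}$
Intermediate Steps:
$y = 1274$ ($y = -6 + \left(106 + 22\right) 10 = -6 + 128 \cdot 10 = -6 + 1280 = 1274$)
$x = 14884$ ($x = \left(-122\right) \left(-122\right) = 14884$)
$\frac{1}{y + x} = \frac{1}{1274 + 14884} = \frac{1}{16158}$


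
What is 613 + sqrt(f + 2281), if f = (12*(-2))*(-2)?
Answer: 613 + sqrt(2329) ≈ 661.26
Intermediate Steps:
f = 48 (f = -24*(-2) = 48)
613 + sqrt(f + 2281) = 613 + sqrt(48 + 2281) = 613 + sqrt(2329)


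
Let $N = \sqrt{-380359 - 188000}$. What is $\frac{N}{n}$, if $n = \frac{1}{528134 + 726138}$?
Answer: $3762816 i \sqrt{63151} \approx 9.4559 \cdot 10^{8} i$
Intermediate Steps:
$N = 3 i \sqrt{63151}$ ($N = \sqrt{-568359} = 3 i \sqrt{63151} \approx 753.9 i$)
$n = \frac{1}{1254272} \approx 7.9727 \cdot 10^{-7}$
$\frac{N}{n} = 3 i \sqrt{63151} \frac{1}{\frac{1}{1254272}} = 3 i \sqrt{63151} \cdot 1254272 = 3762816 i \sqrt{63151}$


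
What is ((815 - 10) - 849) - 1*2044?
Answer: -2088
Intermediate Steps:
((815 - 10) - 849) - 1*2044 = (805 - 849) - 2044 = -44 - 2044 = -2088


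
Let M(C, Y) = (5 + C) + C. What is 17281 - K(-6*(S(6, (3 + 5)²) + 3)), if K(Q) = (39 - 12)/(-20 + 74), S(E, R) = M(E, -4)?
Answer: 34561/2 ≈ 17281.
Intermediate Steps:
M(C, Y) = 5 + 2*C
S(E, R) = 5 + 2*E
K(Q) = ½ (K(Q) = 27/54 = 27*(1/54) = ½)
17281 - K(-6*(S(6, (3 + 5)²) + 3)) = 17281 - 1*½ = 17281 - ½ = 34561/2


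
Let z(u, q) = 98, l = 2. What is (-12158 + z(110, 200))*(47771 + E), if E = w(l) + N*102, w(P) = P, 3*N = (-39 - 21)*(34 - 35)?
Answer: -600744780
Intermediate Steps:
N = 20 (N = ((-39 - 21)*(34 - 35))/3 = (-60*(-1))/3 = (⅓)*60 = 20)
E = 2042 (E = 2 + 20*102 = 2 + 2040 = 2042)
(-12158 + z(110, 200))*(47771 + E) = (-12158 + 98)*(47771 + 2042) = -12060*49813 = -600744780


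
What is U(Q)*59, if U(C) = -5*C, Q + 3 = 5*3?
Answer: -3540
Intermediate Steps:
Q = 12 (Q = -3 + 5*3 = -3 + 15 = 12)
U(Q)*59 = -5*12*59 = -60*59 = -3540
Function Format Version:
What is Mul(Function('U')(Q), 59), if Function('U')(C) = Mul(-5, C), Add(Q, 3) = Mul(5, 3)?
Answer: -3540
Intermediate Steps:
Q = 12 (Q = Add(-3, Mul(5, 3)) = Add(-3, 15) = 12)
Mul(Function('U')(Q), 59) = Mul(Mul(-5, 12), 59) = Mul(-60, 59) = -3540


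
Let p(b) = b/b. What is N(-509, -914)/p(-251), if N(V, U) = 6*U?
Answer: -5484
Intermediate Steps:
p(b) = 1
N(-509, -914)/p(-251) = (6*(-914))/1 = -5484*1 = -5484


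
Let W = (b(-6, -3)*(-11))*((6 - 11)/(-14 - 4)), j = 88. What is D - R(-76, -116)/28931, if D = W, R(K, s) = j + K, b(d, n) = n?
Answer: 1591133/173586 ≈ 9.1662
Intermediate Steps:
R(K, s) = 88 + K
W = 55/6 (W = (-3*(-11))*((6 - 11)/(-14 - 4)) = 33*(-5/(-18)) = 33*(-5*(-1/18)) = 33*(5/18) = 55/6 ≈ 9.1667)
D = 55/6 ≈ 9.1667
D - R(-76, -116)/28931 = 55/6 - (88 - 76)/28931 = 55/6 - 12/28931 = 1591133/173586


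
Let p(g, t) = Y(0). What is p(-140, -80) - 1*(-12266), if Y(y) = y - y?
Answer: 12266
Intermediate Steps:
Y(y) = 0
p(g, t) = 0
p(-140, -80) - 1*(-12266) = 0 - 1*(-12266) = 0 + 12266 = 12266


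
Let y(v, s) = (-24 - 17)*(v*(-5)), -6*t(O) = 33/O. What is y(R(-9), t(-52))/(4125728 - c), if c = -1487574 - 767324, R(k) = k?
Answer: -1845/6380626 ≈ -0.00028916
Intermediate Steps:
t(O) = -11/(2*O)
c = -2254898
y(v, s) = 205*v (y(v, s) = -(-205)*v = 205*v)
y(R(-9), t(-52))/(4125728 - c) = (205*(-9))/(4125728 - 1*(-2254898)) = -1845/(4125728 + 2254898) = -1845/6380626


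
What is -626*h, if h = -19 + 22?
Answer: -1878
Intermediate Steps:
h = 3
-626*h = -626*3 = -1878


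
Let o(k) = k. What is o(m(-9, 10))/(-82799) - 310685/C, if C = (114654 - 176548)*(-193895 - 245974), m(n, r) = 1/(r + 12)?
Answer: -148290553204/12398229969999027 ≈ -1.1961e-5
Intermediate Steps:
m(n, r) = 1/(12 + r)
C = 27225251886 (C = -61894*(-439869) = 27225251886)
o(m(-9, 10))/(-82799) - 310685/C = 1/((12 + 10)*(-82799)) - 310685/27225251886 = -1/82799/22 - 310685*1/27225251886 = (1/22)*(-1/82799) - 310685/27225251886 = -1/1821578 - 310685/27225251886 = -148290553204/12398229969999027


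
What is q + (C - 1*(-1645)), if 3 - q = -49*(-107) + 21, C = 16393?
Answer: 12777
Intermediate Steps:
q = -5261 (q = 3 - (-49*(-107) + 21) = 3 - (5243 + 21) = 3 - 1*5264 = 3 - 5264 = -5261)
q + (C - 1*(-1645)) = -5261 + (16393 - 1*(-1645)) = -5261 + (16393 + 1645) = -5261 + 18038 = 12777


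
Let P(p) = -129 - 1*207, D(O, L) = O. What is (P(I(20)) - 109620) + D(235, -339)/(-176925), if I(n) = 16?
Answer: -3890793107/35385 ≈ -1.0996e+5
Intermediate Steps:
P(p) = -336 (P(p) = -129 - 207 = -336)
(P(I(20)) - 109620) + D(235, -339)/(-176925) = (-336 - 109620) + 235/(-176925) = -109956 + 235*(-1/176925) = -109956 - 47/35385 = -3890793107/35385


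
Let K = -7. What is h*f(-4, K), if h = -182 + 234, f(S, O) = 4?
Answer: 208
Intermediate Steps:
h = 52
h*f(-4, K) = 52*4 = 208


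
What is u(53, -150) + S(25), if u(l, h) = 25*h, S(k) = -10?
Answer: -3760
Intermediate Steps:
u(53, -150) + S(25) = 25*(-150) - 10 = -3750 - 10 = -3760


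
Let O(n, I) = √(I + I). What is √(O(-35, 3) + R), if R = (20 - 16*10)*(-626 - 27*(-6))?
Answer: √(64960 + √6) ≈ 254.88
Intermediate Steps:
O(n, I) = √2*√I (O(n, I) = √(2*I) = √2*√I)
R = 64960 (R = (20 - 160)*(-626 + 162) = -140*(-464) = 64960)
√(O(-35, 3) + R) = √(√2*√3 + 64960) = √(√6 + 64960) = √(64960 + √6)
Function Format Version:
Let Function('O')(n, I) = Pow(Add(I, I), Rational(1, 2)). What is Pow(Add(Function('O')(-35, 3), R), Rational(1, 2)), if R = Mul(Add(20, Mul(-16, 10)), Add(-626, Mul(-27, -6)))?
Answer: Pow(Add(64960, Pow(6, Rational(1, 2))), Rational(1, 2)) ≈ 254.88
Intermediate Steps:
Function('O')(n, I) = Mul(Pow(2, Rational(1, 2)), Pow(I, Rational(1, 2))) (Function('O')(n, I) = Pow(Mul(2, I), Rational(1, 2)) = Mul(Pow(2, Rational(1, 2)), Pow(I, Rational(1, 2))))
R = 64960 (R = Mul(Add(20, -160), Add(-626, 162)) = Mul(-140, -464) = 64960)
Pow(Add(Function('O')(-35, 3), R), Rational(1, 2)) = Pow(Add(Mul(Pow(2, Rational(1, 2)), Pow(3, Rational(1, 2))), 64960), Rational(1, 2)) = Pow(Add(Pow(6, Rational(1, 2)), 64960), Rational(1, 2)) = Pow(Add(64960, Pow(6, Rational(1, 2))), Rational(1, 2))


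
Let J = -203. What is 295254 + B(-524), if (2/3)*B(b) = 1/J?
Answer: 119873121/406 ≈ 2.9525e+5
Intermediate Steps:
B(b) = -3/406 (B(b) = (3/2)/(-203) = (3/2)*(-1/203) = -3/406)
295254 + B(-524) = 295254 - 3/406 = 119873121/406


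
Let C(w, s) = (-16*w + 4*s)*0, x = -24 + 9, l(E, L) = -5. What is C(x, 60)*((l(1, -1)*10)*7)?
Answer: 0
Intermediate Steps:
x = -15
C(w, s) = 0
C(x, 60)*((l(1, -1)*10)*7) = 0*(-5*10*7) = 0*(-50*7) = 0*(-350) = 0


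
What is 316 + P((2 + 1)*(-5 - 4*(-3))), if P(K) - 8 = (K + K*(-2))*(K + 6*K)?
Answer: -2763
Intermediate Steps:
P(K) = 8 - 7*K² (P(K) = 8 + (K + K*(-2))*(K + 6*K) = 8 + (K - 2*K)*(7*K) = 8 + (-K)*(7*K) = 8 - 7*K²)
316 + P((2 + 1)*(-5 - 4*(-3))) = 316 + (8 - 7*(-5 - 4*(-3))²*(2 + 1)²) = 316 + (8 - 7*9*(-5 + 12)²) = 316 + (8 - 7*(3*7)²) = 316 + (8 - 7*21²) = 316 + (8 - 7*441) = 316 + (8 - 3087) = 316 - 3079 = -2763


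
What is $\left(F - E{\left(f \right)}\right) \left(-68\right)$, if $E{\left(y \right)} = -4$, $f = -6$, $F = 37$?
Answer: $-2788$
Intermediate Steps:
$\left(F - E{\left(f \right)}\right) \left(-68\right) = \left(37 - -4\right) \left(-68\right) = \left(37 + 4\right) \left(-68\right) = 41 \left(-68\right) = -2788$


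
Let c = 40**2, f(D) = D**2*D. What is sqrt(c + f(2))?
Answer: 2*sqrt(402) ≈ 40.100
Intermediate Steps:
f(D) = D**3
c = 1600
sqrt(c + f(2)) = sqrt(1600 + 2**3) = sqrt(1600 + 8) = sqrt(1608) = 2*sqrt(402)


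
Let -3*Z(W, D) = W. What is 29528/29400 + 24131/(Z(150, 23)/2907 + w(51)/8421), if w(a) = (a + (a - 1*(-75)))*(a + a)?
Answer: 723699958772741/63775861800 ≈ 11348.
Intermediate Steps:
Z(W, D) = -W/3
w(a) = 2*a*(75 + 2*a) (w(a) = (a + (a + 75))*(2*a) = (a + (75 + a))*(2*a) = (75 + 2*a)*(2*a) = 2*a*(75 + 2*a))
29528/29400 + 24131/(Z(150, 23)/2907 + w(51)/8421) = 29528/29400 + 24131/(-1/3*150/2907 + (2*51*(75 + 2*51))/8421) = 29528*(1/29400) + 24131/(-50*1/2907 + (2*51*(75 + 102))*(1/8421)) = 3691/3675 + 24131/(-50/2907 + (2*51*177)*(1/8421)) = 3691/3675 + 24131/(-50/2907 + 18054*(1/8421)) = 3691/3675 + 24131/(-50/2907 + 6018/2807) = 3691/3675 + 24131/(17353976/8159949) = 3691/3675 + 24131*(8159949/17353976) = 3691/3675 + 196907729319/17353976 = 723699958772741/63775861800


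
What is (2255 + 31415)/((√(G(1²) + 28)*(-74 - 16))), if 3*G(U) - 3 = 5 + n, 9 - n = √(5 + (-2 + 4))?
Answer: -3367*√3/(9*√(101 - √7)) ≈ -65.338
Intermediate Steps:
n = 9 - √7 (n = 9 - √(5 + (-2 + 4)) = 9 - √(5 + 2) = 9 - √7 ≈ 6.3542)
G(U) = 17/3 - √7/3 (G(U) = 1 + (5 + (9 - √7))/3 = 1 + (14 - √7)/3 = 1 + (14/3 - √7/3) = 17/3 - √7/3)
(2255 + 31415)/((√(G(1²) + 28)*(-74 - 16))) = (2255 + 31415)/((√((17/3 - √7/3) + 28)*(-74 - 16))) = 33670/((√(101/3 - √7/3)*(-90))) = 33670/((-90*√(101/3 - √7/3))) = 33670*(-1/(90*√(101/3 - √7/3))) = -3367/(9*√(101/3 - √7/3))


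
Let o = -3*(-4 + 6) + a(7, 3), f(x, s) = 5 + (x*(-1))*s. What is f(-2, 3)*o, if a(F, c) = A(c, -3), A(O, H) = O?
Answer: -33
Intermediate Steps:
a(F, c) = c
f(x, s) = 5 - s*x (f(x, s) = 5 + (-x)*s = 5 - s*x)
o = -3 (o = -3*(-4 + 6) + 3 = -3*2 + 3 = -6 + 3 = -3)
f(-2, 3)*o = (5 - 1*3*(-2))*(-3) = (5 + 6)*(-3) = 11*(-3) = -33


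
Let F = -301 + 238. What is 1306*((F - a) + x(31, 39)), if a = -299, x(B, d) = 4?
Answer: 313440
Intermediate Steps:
F = -63
1306*((F - a) + x(31, 39)) = 1306*((-63 - 1*(-299)) + 4) = 1306*((-63 + 299) + 4) = 1306*(236 + 4) = 1306*240 = 313440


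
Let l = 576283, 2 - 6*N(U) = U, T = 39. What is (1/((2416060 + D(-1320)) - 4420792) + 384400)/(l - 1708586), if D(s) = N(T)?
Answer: -4623728107594/13619826241987 ≈ -0.33949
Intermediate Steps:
N(U) = ⅓ - U/6
D(s) = -37/6 (D(s) = ⅓ - ⅙*39 = ⅓ - 13/2 = -37/6)
(1/((2416060 + D(-1320)) - 4420792) + 384400)/(l - 1708586) = (1/((2416060 - 37/6) - 4420792) + 384400)/(576283 - 1708586) = (1/(14496323/6 - 4420792) + 384400)/(-1132303) = (1/(-12028429/6) + 384400)*(-1/1132303) = (-6/12028429 + 384400)*(-1/1132303) = (4623728107594/12028429)*(-1/1132303) = -4623728107594/13619826241987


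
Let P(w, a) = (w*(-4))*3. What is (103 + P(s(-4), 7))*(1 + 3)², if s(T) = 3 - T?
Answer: 304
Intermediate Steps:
P(w, a) = -12*w (P(w, a) = -4*w*3 = -12*w)
(103 + P(s(-4), 7))*(1 + 3)² = (103 - 12*(3 - 1*(-4)))*(1 + 3)² = (103 - 12*(3 + 4))*4² = (103 - 12*7)*16 = (103 - 84)*16 = 19*16 = 304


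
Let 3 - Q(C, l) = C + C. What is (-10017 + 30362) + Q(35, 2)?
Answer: 20278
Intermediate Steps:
Q(C, l) = 3 - 2*C (Q(C, l) = 3 - (C + C) = 3 - 2*C)
(-10017 + 30362) + Q(35, 2) = (-10017 + 30362) + (3 - 2*35) = 20345 + (3 - 70) = 20345 - 67 = 20278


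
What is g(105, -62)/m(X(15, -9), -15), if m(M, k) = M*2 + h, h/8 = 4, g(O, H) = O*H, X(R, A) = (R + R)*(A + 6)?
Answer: 3255/74 ≈ 43.987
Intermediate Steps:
X(R, A) = 2*R*(6 + A) (X(R, A) = (2*R)*(6 + A) = 2*R*(6 + A))
g(O, H) = H*O
h = 32 (h = 8*4 = 32)
m(M, k) = 32 + 2*M (m(M, k) = M*2 + 32 = 2*M + 32 = 32 + 2*M)
g(105, -62)/m(X(15, -9), -15) = (-62*105)/(32 + 2*(2*15*(6 - 9))) = -6510/(32 + 2*(2*15*(-3))) = -6510/(32 + 2*(-90)) = -6510/(32 - 180) = -6510/(-148) = -6510*(-1/148) = 3255/74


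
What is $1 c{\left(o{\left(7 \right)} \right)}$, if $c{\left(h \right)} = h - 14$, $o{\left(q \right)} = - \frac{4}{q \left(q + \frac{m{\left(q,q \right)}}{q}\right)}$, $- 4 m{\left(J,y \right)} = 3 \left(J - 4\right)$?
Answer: $- \frac{2634}{187} \approx -14.086$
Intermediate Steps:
$m{\left(J,y \right)} = 3 - \frac{3 J}{4}$ ($m{\left(J,y \right)} = - \frac{3 \left(J - 4\right)}{4} = - \frac{3 \left(-4 + J\right)}{4} = - \frac{-12 + 3 J}{4} = 3 - \frac{3 J}{4}$)
$o{\left(q \right)} = - \frac{4}{q \left(q + \frac{3 - \frac{3 q}{4}}{q}\right)}$
$c{\left(h \right)} = -14 + h$ ($c{\left(h \right)} = h - 14 = -14 + h$)
$1 c{\left(o{\left(7 \right)} \right)} = 1 \left(-14 - \frac{16}{12 - 21 + 4 \cdot 7^{2}}\right) = 1 \left(-14 - \frac{16}{12 - 21 + 4 \cdot 49}\right) = 1 \left(-14 - \frac{16}{12 - 21 + 196}\right) = 1 \left(-14 - \frac{16}{187}\right) = 1 \left(- \frac{2634}{187}\right) = - \frac{2634}{187}$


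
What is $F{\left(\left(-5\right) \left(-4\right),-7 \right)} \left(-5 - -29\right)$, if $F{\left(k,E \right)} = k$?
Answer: $480$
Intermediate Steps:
$F{\left(\left(-5\right) \left(-4\right),-7 \right)} \left(-5 - -29\right) = \left(-5\right) \left(-4\right) \left(-5 - -29\right) = 20 \left(-5 + \left(-84 + 113\right)\right) = 20 \left(-5 + 29\right) = 20 \cdot 24 = 480$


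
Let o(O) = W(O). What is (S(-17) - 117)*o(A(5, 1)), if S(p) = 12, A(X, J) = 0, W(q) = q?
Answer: 0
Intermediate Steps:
o(O) = O
(S(-17) - 117)*o(A(5, 1)) = (12 - 117)*0 = -105*0 = 0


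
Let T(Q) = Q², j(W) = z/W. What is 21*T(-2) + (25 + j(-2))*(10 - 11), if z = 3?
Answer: 121/2 ≈ 60.500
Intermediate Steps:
j(W) = 3/W
21*T(-2) + (25 + j(-2))*(10 - 11) = 21*(-2)² + (25 + 3/(-2))*(10 - 11) = 21*4 + (25 + 3*(-½))*(-1) = 84 + (25 - 3/2)*(-1) = 84 + (47/2)*(-1) = 84 - 47/2 = 121/2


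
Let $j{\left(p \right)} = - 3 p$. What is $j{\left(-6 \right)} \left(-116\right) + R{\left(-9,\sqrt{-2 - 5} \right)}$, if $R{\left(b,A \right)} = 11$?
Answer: $-2077$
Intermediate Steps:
$j{\left(-6 \right)} \left(-116\right) + R{\left(-9,\sqrt{-2 - 5} \right)} = \left(-3\right) \left(-6\right) \left(-116\right) + 11 = 18 \left(-116\right) + 11 = -2088 + 11 = -2077$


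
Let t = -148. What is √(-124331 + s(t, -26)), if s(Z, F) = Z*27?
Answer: I*√128327 ≈ 358.23*I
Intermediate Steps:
s(Z, F) = 27*Z
√(-124331 + s(t, -26)) = √(-124331 + 27*(-148)) = √(-124331 - 3996) = √(-128327) = I*√128327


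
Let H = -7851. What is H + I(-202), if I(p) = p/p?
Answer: -7850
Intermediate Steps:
I(p) = 1
H + I(-202) = -7851 + 1 = -7850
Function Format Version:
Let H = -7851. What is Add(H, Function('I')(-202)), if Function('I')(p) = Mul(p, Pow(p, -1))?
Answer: -7850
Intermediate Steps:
Function('I')(p) = 1
Add(H, Function('I')(-202)) = Add(-7851, 1) = -7850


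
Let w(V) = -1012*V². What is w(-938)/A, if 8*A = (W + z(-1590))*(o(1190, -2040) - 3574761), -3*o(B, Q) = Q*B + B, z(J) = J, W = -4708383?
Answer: -7123217024/13027585929143 ≈ -0.00054678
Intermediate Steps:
o(B, Q) = -B/3 - B*Q/3 (o(B, Q) = -(Q*B + B)/3 = -(B*Q + B)/3 = -(B + B*Q)/3 = -B/3 - B*Q/3)
A = 13027585929143/8 (A = ((-4708383 - 1590)*(-⅓*1190*(1 - 2040) - 3574761))/8 = (-4709973*(-⅓*1190*(-2039) - 3574761))/8 = (-4709973*(2426410/3 - 3574761))/8 = (-4709973*(-8297873/3))/8 = (⅛)*13027585929143 = 13027585929143/8 ≈ 1.6284e+12)
w(-938)/A = (-1012*(-938)²)/(13027585929143/8) = -1012*879844*(8/13027585929143) = -890402128*8/13027585929143 = -7123217024/13027585929143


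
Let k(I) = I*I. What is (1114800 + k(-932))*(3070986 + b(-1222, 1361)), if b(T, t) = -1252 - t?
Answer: 6085884649152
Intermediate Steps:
k(I) = I²
(1114800 + k(-932))*(3070986 + b(-1222, 1361)) = (1114800 + (-932)²)*(3070986 + (-1252 - 1*1361)) = (1114800 + 868624)*(3070986 + (-1252 - 1361)) = 1983424*(3070986 - 2613) = 1983424*3068373 = 6085884649152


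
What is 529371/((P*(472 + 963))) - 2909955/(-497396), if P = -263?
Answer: 834924548859/187719737380 ≈ 4.4477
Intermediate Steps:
529371/((P*(472 + 963))) - 2909955/(-497396) = 529371/((-263*(472 + 963))) - 2909955/(-497396) = 529371/((-263*1435)) - 2909955*(-1/497396) = 529371/(-377405) + 2909955/497396 = 529371*(-1/377405) + 2909955/497396 = -529371/377405 + 2909955/497396 = 834924548859/187719737380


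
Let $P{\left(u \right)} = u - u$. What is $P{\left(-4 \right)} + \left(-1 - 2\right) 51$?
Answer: $-153$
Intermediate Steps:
$P{\left(u \right)} = 0$
$P{\left(-4 \right)} + \left(-1 - 2\right) 51 = 0 + \left(-1 - 2\right) 51 = 0 - 153 = -153$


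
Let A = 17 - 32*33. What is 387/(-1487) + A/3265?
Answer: -2808548/4855055 ≈ -0.57848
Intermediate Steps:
A = -1039 (A = 17 - 1056 = -1039)
387/(-1487) + A/3265 = 387/(-1487) - 1039/3265 = 387*(-1/1487) - 1039*1/3265 = -387/1487 - 1039/3265 = -2808548/4855055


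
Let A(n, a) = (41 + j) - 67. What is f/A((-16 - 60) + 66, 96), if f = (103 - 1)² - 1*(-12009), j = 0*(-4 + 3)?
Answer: -22413/26 ≈ -862.04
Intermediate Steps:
j = 0 (j = 0*(-1) = 0)
A(n, a) = -26 (A(n, a) = (41 + 0) - 67 = 41 - 67 = -26)
f = 22413 (f = 102² + 12009 = 10404 + 12009 = 22413)
f/A((-16 - 60) + 66, 96) = 22413/(-26) = 22413*(-1/26) = -22413/26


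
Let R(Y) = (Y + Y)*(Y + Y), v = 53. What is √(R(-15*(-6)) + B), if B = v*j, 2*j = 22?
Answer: √32983 ≈ 181.61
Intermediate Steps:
j = 11 (j = (½)*22 = 11)
R(Y) = 4*Y² (R(Y) = (2*Y)*(2*Y) = 4*Y²)
B = 583 (B = 53*11 = 583)
√(R(-15*(-6)) + B) = √(4*(-15*(-6))² + 583) = √(4*90² + 583) = √(4*8100 + 583) = √(32400 + 583) = √32983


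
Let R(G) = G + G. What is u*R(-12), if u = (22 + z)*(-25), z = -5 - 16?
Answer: 600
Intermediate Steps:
z = -21
R(G) = 2*G
u = -25 (u = (22 - 21)*(-25) = 1*(-25) = -25)
u*R(-12) = -50*(-12) = -25*(-24) = 600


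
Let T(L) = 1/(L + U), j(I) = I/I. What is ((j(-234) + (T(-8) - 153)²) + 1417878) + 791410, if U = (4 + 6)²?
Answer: 18897527721/8464 ≈ 2.2327e+6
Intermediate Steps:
U = 100 (U = 10² = 100)
j(I) = 1
T(L) = 1/(100 + L) (T(L) = 1/(L + 100) = 1/(100 + L))
((j(-234) + (T(-8) - 153)²) + 1417878) + 791410 = ((1 + (1/(100 - 8) - 153)²) + 1417878) + 791410 = ((1 + (1/92 - 153)²) + 1417878) + 791410 = ((1 + (-14075/92)²) + 1417878) + 791410 = ((1 + 198105625/8464) + 1417878) + 791410 = (198114089/8464 + 1417878) + 791410 = 12199033481/8464 + 791410 = 18897527721/8464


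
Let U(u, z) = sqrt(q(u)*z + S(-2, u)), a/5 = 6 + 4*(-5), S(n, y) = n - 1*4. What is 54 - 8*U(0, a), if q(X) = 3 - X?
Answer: 54 - 48*I*sqrt(6) ≈ 54.0 - 117.58*I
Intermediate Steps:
S(n, y) = -4 + n (S(n, y) = n - 4 = -4 + n)
a = -70 (a = 5*(6 + 4*(-5)) = 5*(6 - 20) = 5*(-14) = -70)
U(u, z) = sqrt(-6 + z*(3 - u)) (U(u, z) = sqrt((3 - u)*z + (-4 - 2)) = sqrt(z*(3 - u) - 6) = sqrt(-6 + z*(3 - u)))
54 - 8*U(0, a) = 54 - 8*sqrt(-6 - 1*(-70)*(-3 + 0)) = 54 - 8*sqrt(-6 - 1*(-70)*(-3)) = 54 - 8*sqrt(-6 - 210) = 54 - 48*I*sqrt(6)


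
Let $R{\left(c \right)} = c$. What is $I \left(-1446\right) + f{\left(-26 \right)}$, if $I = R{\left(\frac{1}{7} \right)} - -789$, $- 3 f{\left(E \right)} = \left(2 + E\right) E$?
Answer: $- \frac{7989160}{7} \approx -1.1413 \cdot 10^{6}$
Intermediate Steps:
$f{\left(E \right)} = - \frac{E \left(2 + E\right)}{3}$ ($f{\left(E \right)} = - \frac{\left(2 + E\right) E}{3} = - \frac{E \left(2 + E\right)}{3}$)
$I = \frac{5524}{7}$ ($I = \frac{1}{7} - -789 = \frac{1}{7} + 789 = \frac{5524}{7} \approx 789.14$)
$I \left(-1446\right) + f{\left(-26 \right)} = \frac{5524}{7} \left(-1446\right) - - \frac{26 \left(2 - 26\right)}{3} = - \frac{7987704}{7} - \left(- \frac{26}{3}\right) \left(-24\right) = - \frac{7987704}{7} - 208 = - \frac{7989160}{7}$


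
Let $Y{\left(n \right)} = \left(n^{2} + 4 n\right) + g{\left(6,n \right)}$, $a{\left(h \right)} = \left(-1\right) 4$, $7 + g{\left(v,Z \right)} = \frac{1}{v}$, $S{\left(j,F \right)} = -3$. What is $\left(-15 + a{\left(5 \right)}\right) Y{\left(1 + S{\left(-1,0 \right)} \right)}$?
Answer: $\frac{1235}{6} \approx 205.83$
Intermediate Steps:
$g{\left(v,Z \right)} = -7 + \frac{1}{v}$
$a{\left(h \right)} = -4$
$Y{\left(n \right)} = - \frac{41}{6} + n^{2} + 4 n$ ($Y{\left(n \right)} = \left(n^{2} + 4 n\right) - \left(7 - \frac{1}{6}\right) = \left(n^{2} + 4 n\right) + \left(-7 + \frac{1}{6}\right) = \left(n^{2} + 4 n\right) - \frac{41}{6} = - \frac{41}{6} + n^{2} + 4 n$)
$\left(-15 + a{\left(5 \right)}\right) Y{\left(1 + S{\left(-1,0 \right)} \right)} = \left(-15 - 4\right) \left(- \frac{41}{6} + \left(1 - 3\right)^{2} + 4 \left(1 - 3\right)\right) = - 19 \left(- \frac{41}{6} + \left(-2\right)^{2} + 4 \left(-2\right)\right) = - 19 \left(- \frac{41}{6} + 4 - 8\right) = \left(-19\right) \left(- \frac{65}{6}\right) = \frac{1235}{6}$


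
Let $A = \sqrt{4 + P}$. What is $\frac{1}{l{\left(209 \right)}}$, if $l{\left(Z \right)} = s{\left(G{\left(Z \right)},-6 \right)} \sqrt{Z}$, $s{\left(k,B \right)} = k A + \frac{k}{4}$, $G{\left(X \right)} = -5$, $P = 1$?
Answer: $- \frac{16 \sqrt{1045}}{82555} + \frac{4 \sqrt{209}}{82555} \approx -0.0055647$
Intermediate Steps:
$A = \sqrt{5}$ ($A = \sqrt{4 + 1} = \sqrt{5} \approx 2.2361$)
$s{\left(k,B \right)} = \frac{k}{4} + k \sqrt{5}$ ($s{\left(k,B \right)} = k \sqrt{5} + \frac{k}{4} = \frac{k}{4} + k \sqrt{5}$)
$l{\left(Z \right)} = \sqrt{Z} \left(- \frac{5}{4} - 5 \sqrt{5}\right)$ ($l{\left(Z \right)} = - 5 \left(\frac{1}{4} + \sqrt{5}\right) \sqrt{Z} = \left(- \frac{5}{4} - 5 \sqrt{5}\right) \sqrt{Z} = \sqrt{Z} \left(- \frac{5}{4} - 5 \sqrt{5}\right)$)
$\frac{1}{l{\left(209 \right)}} = \frac{1}{\sqrt{209} \left(- \frac{5}{4} - 5 \sqrt{5}\right)} = \frac{\sqrt{209}}{209 \left(- \frac{5}{4} - 5 \sqrt{5}\right)}$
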